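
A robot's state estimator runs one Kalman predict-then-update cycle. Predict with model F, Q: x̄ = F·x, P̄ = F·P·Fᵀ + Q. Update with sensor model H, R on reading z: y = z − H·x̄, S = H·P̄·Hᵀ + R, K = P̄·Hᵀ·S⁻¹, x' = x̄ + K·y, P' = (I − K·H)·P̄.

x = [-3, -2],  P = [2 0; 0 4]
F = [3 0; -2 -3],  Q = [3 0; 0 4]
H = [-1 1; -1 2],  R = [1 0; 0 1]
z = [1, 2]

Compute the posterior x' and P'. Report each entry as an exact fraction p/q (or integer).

x' = [-1140/1219, 576/1219]
P' = [4341/1219 2580/1219; 2580/1219 1776/1219]

x̄ = F·x = [-9, 12]
P̄ = F·P·Fᵀ + Q = [21 -12; -12 48]
y = z − H·x̄ = [-20, -31]
S = H·P̄·Hᵀ + R = [94 153; 153 262]
K = P̄·Hᵀ·S⁻¹ = [-1761/1219 819/1219; -804/1219 972/1219]
x' = x̄ + K·y = [-1140/1219, 576/1219]
P' = (I − K·H)·P̄ = [4341/1219 2580/1219; 2580/1219 1776/1219]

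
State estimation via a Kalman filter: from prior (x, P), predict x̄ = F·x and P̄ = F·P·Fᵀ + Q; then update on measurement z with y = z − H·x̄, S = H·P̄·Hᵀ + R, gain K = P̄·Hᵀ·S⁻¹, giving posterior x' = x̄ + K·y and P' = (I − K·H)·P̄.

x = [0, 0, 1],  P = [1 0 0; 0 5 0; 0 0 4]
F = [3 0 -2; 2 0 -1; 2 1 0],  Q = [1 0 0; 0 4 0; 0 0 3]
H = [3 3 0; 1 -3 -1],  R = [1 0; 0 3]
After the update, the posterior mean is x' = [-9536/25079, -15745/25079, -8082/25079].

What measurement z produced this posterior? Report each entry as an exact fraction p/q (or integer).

z = [-3, 2]

x̄ = F·x = [-2, -1, 0]
P̄ = F·P·Fᵀ + Q = [26 14 6; 14 12 4; 6 4 12]
S = H·P̄·Hᵀ + R = [595 -144; -144 77]
K = P̄·Hᵀ·S⁻¹ = [6072/25079 4190/25079; 2262/25079 -4238/25079; -282/25079 -6390/25079]
x' − x̄ = [40622/25079, 9334/25079, -8082/25079] = K·y
y = (KᵀK)⁻¹·Kᵀ·(x' − x̄) = [6, 1]
z = y + H·x̄ = [6, 1] + [-9, 1] = [-3, 2]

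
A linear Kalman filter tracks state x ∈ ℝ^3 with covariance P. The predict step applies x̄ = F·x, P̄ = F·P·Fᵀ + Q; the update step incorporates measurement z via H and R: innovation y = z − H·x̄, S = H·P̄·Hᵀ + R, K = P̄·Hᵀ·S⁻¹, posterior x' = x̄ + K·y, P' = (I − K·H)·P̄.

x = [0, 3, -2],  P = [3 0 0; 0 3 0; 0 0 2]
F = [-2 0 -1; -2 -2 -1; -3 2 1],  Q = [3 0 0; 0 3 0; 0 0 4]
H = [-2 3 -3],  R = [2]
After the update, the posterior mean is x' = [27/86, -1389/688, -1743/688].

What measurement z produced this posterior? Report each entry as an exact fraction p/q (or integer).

x̄ = F·x = [2, -4, 4]
P̄ = F·P·Fᵀ + Q = [17 14 16; 14 29 4; 16 4 45]
S = H·P̄·Hᵀ + R = [688]
K = P̄·Hᵀ·S⁻¹ = [-5/86; 47/688; -155/688]
x' − x̄ = [-145/86, 1363/688, -4495/688] = K·y
y = (KᵀK)⁻¹·Kᵀ·(x' − x̄) = [29]
z = y + H·x̄ = [29] + [-28] = [1]

z = [1]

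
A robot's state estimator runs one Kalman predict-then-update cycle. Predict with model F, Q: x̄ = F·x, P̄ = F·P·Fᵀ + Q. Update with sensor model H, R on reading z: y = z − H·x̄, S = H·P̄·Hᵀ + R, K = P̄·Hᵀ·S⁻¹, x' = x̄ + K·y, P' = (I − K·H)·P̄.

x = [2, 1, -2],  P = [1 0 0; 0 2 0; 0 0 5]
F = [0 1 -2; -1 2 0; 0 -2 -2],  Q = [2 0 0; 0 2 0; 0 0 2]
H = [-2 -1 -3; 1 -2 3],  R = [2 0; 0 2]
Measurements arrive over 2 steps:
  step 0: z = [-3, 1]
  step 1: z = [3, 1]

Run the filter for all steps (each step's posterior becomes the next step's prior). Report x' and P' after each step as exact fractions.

step 0: x̄ = F·x = [5, 0, 2]
step 0: P̄ = F·P·Fᵀ + Q = [24 4 16; 4 11 -8; 16 -8 30]
step 0: y = z − H·x̄ = [13, -10]
step 0: S = H·P̄·Hᵀ + R = [539 -452; -452 516]
step 0: K = P̄·Hᵀ·S⁻¹ = [-5668/18455 -2676/18455; -4101/18455 -10189/36910; -184/3691 1423/7382]
step 0: x' = x̄ + K·y = [45351/18455, -2368/18455, -2125/3691]
step 0: P' = (I − K·H)·P̄ = [47384/18455 -10232/18455 -4880/3691; -10232/18455 9541/18455 1275/3691; -4880/3691 1275/3691 2951/3691]
step 1: x̄ = F·x = [18882/18455, -50087/18455, 25986/18455]
step 1: P̄ = F·P·Fᵀ + Q = [79971/18455 -44986/18455 52688/18455; -44986/18455 163386/18455 -132928/18455; 52688/18455 -132928/18455 185094/18455]
step 1: y = z − H·x̄ = [24200/3691, -178559/18455]
step 1: S = H·P̄·Hᵀ + R = [368154/3691 -501390/3691; -501390/3691 4527479/18455]
step 1: K = P̄·Hᵀ·S⁻¹ = [-11210923/55520163 -242819/6168907; -12424937/55520163 -1814336/6168907; -1793989/18506721 859508/6168907]
step 1: x' = x̄ + K·y = [4444741/55520163, -74156683/55520163, -10651622/18506721]
step 1: P' = (I − K·H)·P̄ = [113574302/55520163 -28927238/55520163 -19533280/18506721; -28927238/55520163 28811720/55520163 5988070/18506721; -19533280/18506721 5988070/18506721 4074052/6168907]

step 0: x' = [45351/18455, -2368/18455, -2125/3691], P' = [47384/18455 -10232/18455 -4880/3691; -10232/18455 9541/18455 1275/3691; -4880/3691 1275/3691 2951/3691]
step 1: x' = [4444741/55520163, -74156683/55520163, -10651622/18506721], P' = [113574302/55520163 -28927238/55520163 -19533280/18506721; -28927238/55520163 28811720/55520163 5988070/18506721; -19533280/18506721 5988070/18506721 4074052/6168907]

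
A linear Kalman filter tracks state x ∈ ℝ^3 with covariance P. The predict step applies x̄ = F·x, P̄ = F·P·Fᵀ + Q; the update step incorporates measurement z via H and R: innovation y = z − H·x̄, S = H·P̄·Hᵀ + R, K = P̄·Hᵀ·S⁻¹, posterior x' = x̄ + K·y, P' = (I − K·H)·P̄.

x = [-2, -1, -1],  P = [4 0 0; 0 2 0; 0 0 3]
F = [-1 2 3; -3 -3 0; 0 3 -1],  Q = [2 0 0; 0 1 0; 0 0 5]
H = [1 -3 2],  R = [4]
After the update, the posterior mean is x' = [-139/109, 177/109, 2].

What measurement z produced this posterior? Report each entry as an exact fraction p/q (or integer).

z = [-2]

x̄ = F·x = [-3, 9, -2]
P̄ = F·P·Fᵀ + Q = [41 0 3; 0 55 -18; 3 -18 26]
S = H·P̄·Hᵀ + R = [872]
K = P̄·Hᵀ·S⁻¹ = [47/872; -201/872; 1/8]
x' − x̄ = [188/109, -804/109, 4] = K·y
y = (KᵀK)⁻¹·Kᵀ·(x' − x̄) = [32]
z = y + H·x̄ = [32] + [-34] = [-2]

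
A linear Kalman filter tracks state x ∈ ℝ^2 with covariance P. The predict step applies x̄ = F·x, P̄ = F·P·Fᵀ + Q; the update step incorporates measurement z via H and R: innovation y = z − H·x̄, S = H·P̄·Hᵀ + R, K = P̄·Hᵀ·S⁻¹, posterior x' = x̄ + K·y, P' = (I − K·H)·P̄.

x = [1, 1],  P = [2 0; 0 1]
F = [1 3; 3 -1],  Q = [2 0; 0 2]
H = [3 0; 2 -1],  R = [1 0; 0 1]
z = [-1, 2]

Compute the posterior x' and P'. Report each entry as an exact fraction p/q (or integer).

x' = [-135/511, -1207/511]
P' = [277/2555 531/2555; 531/2555 3453/2555]

x̄ = F·x = [4, 2]
P̄ = F·P·Fᵀ + Q = [13 3; 3 21]
y = z − H·x̄ = [-13, -4]
S = H·P̄·Hᵀ + R = [118 69; 69 62]
K = P̄·Hᵀ·S⁻¹ = [831/2555 23/2555; 1593/2555 -2391/2555]
x' = x̄ + K·y = [-135/511, -1207/511]
P' = (I − K·H)·P̄ = [277/2555 531/2555; 531/2555 3453/2555]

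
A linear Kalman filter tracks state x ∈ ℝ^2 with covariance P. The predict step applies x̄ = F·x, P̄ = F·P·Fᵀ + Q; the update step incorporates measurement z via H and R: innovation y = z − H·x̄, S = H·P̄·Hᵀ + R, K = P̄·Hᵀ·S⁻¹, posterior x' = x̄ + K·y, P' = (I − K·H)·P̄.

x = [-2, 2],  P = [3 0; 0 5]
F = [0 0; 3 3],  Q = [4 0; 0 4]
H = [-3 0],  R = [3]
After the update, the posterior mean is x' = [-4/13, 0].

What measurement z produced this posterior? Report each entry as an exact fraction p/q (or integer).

x̄ = F·x = [0, 0]
P̄ = F·P·Fᵀ + Q = [4 0; 0 76]
S = H·P̄·Hᵀ + R = [39]
K = P̄·Hᵀ·S⁻¹ = [-4/13; 0]
x' − x̄ = [-4/13, 0] = K·y
y = (KᵀK)⁻¹·Kᵀ·(x' − x̄) = [1]
z = y + H·x̄ = [1] + [0] = [1]

z = [1]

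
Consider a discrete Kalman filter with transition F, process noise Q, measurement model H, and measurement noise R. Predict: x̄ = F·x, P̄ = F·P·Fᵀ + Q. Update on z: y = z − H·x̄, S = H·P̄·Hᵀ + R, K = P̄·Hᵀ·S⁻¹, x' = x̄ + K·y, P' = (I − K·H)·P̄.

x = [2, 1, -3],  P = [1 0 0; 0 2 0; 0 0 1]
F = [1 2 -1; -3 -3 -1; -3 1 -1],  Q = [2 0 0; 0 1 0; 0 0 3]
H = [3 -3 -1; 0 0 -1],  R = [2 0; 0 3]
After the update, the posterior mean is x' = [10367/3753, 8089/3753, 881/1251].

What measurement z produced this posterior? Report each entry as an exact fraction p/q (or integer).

z = [1, -1]

x̄ = F·x = [7, -6, -2]
P̄ = F·P·Fᵀ + Q = [12 -14 2; -14 29 4; 2 4 15]
S = H·P̄·Hᵀ + R = [650 21; 21 18]
K = P̄·Hᵀ·S⁻¹ = [470/3753 -2896/11259; -770/3753 193/11259; -7/1251 -3103/3753]
x' − x̄ = [-15904/3753, 30607/3753, 3383/1251] = K·y
y = (KᵀK)⁻¹·Kᵀ·(x' − x̄) = [-40, -3]
z = y + H·x̄ = [-40, -3] + [41, 2] = [1, -1]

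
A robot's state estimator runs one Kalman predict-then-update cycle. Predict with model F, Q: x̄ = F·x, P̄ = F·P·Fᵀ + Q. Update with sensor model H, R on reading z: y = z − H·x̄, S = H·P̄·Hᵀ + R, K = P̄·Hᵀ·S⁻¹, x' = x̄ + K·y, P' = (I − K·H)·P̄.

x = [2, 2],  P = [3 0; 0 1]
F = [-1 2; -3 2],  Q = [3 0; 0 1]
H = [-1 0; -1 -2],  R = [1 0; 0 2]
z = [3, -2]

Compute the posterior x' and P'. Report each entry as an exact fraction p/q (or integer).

x̄ = F·x = [2, -2]
P̄ = F·P·Fᵀ + Q = [10 13; 13 32]
y = z − H·x̄ = [5, -4]
S = H·P̄·Hᵀ + R = [11 36; 36 192]
K = P̄·Hᵀ·S⁻¹ = [-13/17 -3/68; 23/68 -379/816]
x' = x̄ + K·y = [-28/17, 79/51]
P' = (I − K·H)·P̄ = [13/17 -23/68; -23/68 517/816]

x' = [-28/17, 79/51]
P' = [13/17 -23/68; -23/68 517/816]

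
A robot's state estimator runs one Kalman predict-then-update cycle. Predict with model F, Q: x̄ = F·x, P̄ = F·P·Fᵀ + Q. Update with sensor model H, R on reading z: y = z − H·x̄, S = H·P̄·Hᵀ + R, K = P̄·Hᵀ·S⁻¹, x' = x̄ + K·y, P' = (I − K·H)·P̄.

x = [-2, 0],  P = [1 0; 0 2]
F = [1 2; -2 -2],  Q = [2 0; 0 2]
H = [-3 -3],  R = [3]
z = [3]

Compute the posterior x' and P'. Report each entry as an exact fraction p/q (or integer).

x̄ = F·x = [-2, 4]
P̄ = F·P·Fᵀ + Q = [11 -10; -10 14]
y = z − H·x̄ = [9]
S = H·P̄·Hᵀ + R = [48]
K = P̄·Hᵀ·S⁻¹ = [-1/16; -1/4]
x' = x̄ + K·y = [-41/16, 7/4]
P' = (I − K·H)·P̄ = [173/16 -43/4; -43/4 11]

x' = [-41/16, 7/4]
P' = [173/16 -43/4; -43/4 11]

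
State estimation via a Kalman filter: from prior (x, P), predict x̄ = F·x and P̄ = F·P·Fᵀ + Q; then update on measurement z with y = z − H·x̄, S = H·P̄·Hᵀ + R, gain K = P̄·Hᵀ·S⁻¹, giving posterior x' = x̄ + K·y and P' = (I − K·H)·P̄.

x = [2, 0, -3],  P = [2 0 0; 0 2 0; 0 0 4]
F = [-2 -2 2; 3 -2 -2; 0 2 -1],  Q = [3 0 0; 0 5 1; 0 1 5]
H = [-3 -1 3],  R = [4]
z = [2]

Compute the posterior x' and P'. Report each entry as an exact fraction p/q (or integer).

x̄ = F·x = [-10, 12, 3]
P̄ = F·P·Fᵀ + Q = [35 -20 -16; -20 47 1; -16 1 17]
y = z − H·x̄ = [-25]
S = H·P̄·Hᵀ + R = [681]
K = P̄·Hᵀ·S⁻¹ = [-133/681; 16/681; 98/681]
x' = x̄ + K·y = [-3485/681, 7772/681, -407/681]
P' = (I − K·H)·P̄ = [6146/681 -11492/681 2138/681; -11492/681 31751/681 -887/681; 2138/681 -887/681 1973/681]

x' = [-3485/681, 7772/681, -407/681]
P' = [6146/681 -11492/681 2138/681; -11492/681 31751/681 -887/681; 2138/681 -887/681 1973/681]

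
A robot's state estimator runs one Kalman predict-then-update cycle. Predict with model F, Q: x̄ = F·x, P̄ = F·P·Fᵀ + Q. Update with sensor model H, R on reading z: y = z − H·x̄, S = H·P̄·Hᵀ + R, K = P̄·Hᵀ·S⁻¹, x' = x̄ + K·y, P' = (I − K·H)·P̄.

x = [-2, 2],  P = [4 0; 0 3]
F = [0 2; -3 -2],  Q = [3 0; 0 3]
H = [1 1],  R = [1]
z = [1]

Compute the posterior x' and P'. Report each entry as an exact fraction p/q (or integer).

x̄ = F·x = [4, 2]
P̄ = F·P·Fᵀ + Q = [15 -12; -12 51]
y = z − H·x̄ = [-5]
S = H·P̄·Hᵀ + R = [43]
K = P̄·Hᵀ·S⁻¹ = [3/43; 39/43]
x' = x̄ + K·y = [157/43, -109/43]
P' = (I − K·H)·P̄ = [636/43 -633/43; -633/43 672/43]

x' = [157/43, -109/43]
P' = [636/43 -633/43; -633/43 672/43]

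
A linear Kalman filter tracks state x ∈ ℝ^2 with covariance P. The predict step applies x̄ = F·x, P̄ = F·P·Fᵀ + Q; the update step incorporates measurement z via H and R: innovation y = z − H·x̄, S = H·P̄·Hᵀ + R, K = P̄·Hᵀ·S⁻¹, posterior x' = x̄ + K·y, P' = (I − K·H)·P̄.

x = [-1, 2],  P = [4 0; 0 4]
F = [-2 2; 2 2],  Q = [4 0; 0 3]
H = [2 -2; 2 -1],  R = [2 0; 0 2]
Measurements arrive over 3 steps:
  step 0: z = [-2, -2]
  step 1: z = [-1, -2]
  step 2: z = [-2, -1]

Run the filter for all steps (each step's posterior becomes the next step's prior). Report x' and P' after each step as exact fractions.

step 0: x̄ = F·x = [6, 2]
step 0: P̄ = F·P·Fᵀ + Q = [36 0; 0 35]
step 0: y = z − H·x̄ = [-10, -12]
step 0: S = H·P̄·Hᵀ + R = [286 214; 214 181]
step 0: K = P̄·Hᵀ·S⁻¹ = [-396/995 864/995; -518/597 497/597]
step 0: x' = x̄ + K·y = [-438/995, 410/597]
step 0: P' = (I − K·H)·P̄ = [2124/995 504/199; 504/199 2030/597]
step 1: x̄ = F·x = [6728/2985, 1472/2985]
step 1: P̄ = F·P·Fᵀ + Q = [17548/2985 15112/2985; 15112/2985 135523/2985]
step 1: y = z − H·x̄ = [-4499/995, -17954/2985]
step 1: S = H·P̄·Hᵀ + R = [165786/995 83522/995; 83522/995 151237/2985]
step 1: K = P̄·Hᵀ·S⁻¹ = [-715324/2083017 486792/694339; -1681214/2083017 445031/694339]
step 1: x' = x̄ + K·y = [-854380/2083017, 598756/2083017]
step 1: P' = (I − K·H)·P̄ = [3636076/2083017 4351400/2083017; 4351400/2083017 6032614/2083017]
step 2: x̄ = F·x = [2906272/2083017, -170416/694339]
step 2: P̄ = F·P·Fᵀ + Q = [12195628/2083017 3195384/694339; 3195384/694339 26578337/694339]
step 2: y = z − H·x̄ = [-11001074/2083017, -8406809/2083017]
step 2: S = H·P̄·Hᵀ + R = [295199374/2083017 150735622/2083017; 150735622/2083017 94338949/2083017]
step 2: K = P̄·Hᵀ·S⁻¹ = [-139165620/410267971 286745576/410267971; -985729342/1230803913 784868917/1230803913]
step 2: x' = x̄ + K·y = [150121824/410267971, 1736227943/1230803913]
step 2: P' = (I − K·H)·P̄ = [712656772/410267971 851822392/410267971; 851822392/410267971 3541196518/1230803913]

step 0: x' = [-438/995, 410/597], P' = [2124/995 504/199; 504/199 2030/597]
step 1: x' = [-854380/2083017, 598756/2083017], P' = [3636076/2083017 4351400/2083017; 4351400/2083017 6032614/2083017]
step 2: x' = [150121824/410267971, 1736227943/1230803913], P' = [712656772/410267971 851822392/410267971; 851822392/410267971 3541196518/1230803913]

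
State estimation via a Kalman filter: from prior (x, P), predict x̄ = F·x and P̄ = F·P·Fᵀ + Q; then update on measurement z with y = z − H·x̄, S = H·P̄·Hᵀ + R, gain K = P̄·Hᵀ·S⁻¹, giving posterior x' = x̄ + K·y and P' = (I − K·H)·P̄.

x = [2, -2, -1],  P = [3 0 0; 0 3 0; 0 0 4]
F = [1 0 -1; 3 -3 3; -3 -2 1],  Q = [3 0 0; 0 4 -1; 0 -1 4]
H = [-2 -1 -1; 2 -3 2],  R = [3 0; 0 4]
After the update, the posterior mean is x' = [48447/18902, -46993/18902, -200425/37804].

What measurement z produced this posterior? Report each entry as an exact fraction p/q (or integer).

z = [3, 2]

x̄ = F·x = [3, 9, -3]
P̄ = F·P·Fᵀ + Q = [10 -3 -13; -3 94 2; -13 2 47]
S = H·P̄·Hᵀ + R = [124 216; 216 986]
K = P̄·Hᵀ·S⁻¹ = [-574/9451 309/18902; -6849/18902 -1972/9451; -18035/37804 1582/9451]
x' − x̄ = [-8259/18902, -217111/18902, -87013/37804] = K·y
y = (KᵀK)⁻¹·Kᵀ·(x' − x̄) = [15, 29]
z = y + H·x̄ = [15, 29] + [-12, -27] = [3, 2]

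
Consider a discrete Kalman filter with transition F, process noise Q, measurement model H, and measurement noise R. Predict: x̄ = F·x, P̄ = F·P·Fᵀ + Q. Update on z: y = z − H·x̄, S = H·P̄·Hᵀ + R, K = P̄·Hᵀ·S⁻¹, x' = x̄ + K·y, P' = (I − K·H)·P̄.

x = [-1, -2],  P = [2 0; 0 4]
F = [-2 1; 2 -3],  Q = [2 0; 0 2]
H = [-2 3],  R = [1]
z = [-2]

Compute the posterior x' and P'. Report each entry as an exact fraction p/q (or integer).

x̄ = F·x = [0, 4]
P̄ = F·P·Fᵀ + Q = [14 -20; -20 46]
y = z − H·x̄ = [-14]
S = H·P̄·Hᵀ + R = [711]
K = P̄·Hᵀ·S⁻¹ = [-88/711; 178/711]
x' = x̄ + K·y = [1232/711, 352/711]
P' = (I − K·H)·P̄ = [2210/711 1444/711; 1444/711 1022/711]

x' = [1232/711, 352/711]
P' = [2210/711 1444/711; 1444/711 1022/711]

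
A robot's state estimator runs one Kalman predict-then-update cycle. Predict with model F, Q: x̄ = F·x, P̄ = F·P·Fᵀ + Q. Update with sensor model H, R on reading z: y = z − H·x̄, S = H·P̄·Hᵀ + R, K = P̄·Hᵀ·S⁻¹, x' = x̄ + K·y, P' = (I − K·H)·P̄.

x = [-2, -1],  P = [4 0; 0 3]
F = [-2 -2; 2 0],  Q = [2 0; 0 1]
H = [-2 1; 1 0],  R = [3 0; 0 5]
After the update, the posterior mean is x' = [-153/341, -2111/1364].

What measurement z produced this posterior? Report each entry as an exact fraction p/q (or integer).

z = [-1, -3]

x̄ = F·x = [6, -4]
P̄ = F·P·Fᵀ + Q = [30 -16; -16 17]
S = H·P̄·Hᵀ + R = [204 -76; -76 35]
K = P̄·Hᵀ·S⁻¹ = [-95/341 86/341; 499/1364 115/341]
x' − x̄ = [-2199/341, 3345/1364] = K·y
y = (KᵀK)⁻¹·Kᵀ·(x' − x̄) = [15, -9]
z = y + H·x̄ = [15, -9] + [-16, 6] = [-1, -3]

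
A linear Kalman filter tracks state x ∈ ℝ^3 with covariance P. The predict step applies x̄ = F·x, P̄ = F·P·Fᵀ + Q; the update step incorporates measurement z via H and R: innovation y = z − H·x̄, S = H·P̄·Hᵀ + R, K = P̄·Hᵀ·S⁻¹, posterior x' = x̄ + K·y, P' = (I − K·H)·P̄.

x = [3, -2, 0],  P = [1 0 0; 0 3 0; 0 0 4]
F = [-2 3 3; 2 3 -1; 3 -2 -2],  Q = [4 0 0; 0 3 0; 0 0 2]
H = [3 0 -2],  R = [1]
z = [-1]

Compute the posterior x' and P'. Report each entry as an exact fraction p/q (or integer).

x' = [2385/1372, 2501/1372, 2147/686]
P' = [1931/1372 2423/1372 1371/686; 2423/1372 50455/1372 1807/686; 1371/686 1807/686 1056/343]

x̄ = F·x = [-12, 0, 13]
P̄ = F·P·Fᵀ + Q = [71 11 -48; 11 38 -4; -48 -4 39]
y = z − H·x̄ = [61]
S = H·P̄·Hᵀ + R = [1372]
K = P̄·Hᵀ·S⁻¹ = [309/1372; 41/1372; -111/686]
x' = x̄ + K·y = [2385/1372, 2501/1372, 2147/686]
P' = (I − K·H)·P̄ = [1931/1372 2423/1372 1371/686; 2423/1372 50455/1372 1807/686; 1371/686 1807/686 1056/343]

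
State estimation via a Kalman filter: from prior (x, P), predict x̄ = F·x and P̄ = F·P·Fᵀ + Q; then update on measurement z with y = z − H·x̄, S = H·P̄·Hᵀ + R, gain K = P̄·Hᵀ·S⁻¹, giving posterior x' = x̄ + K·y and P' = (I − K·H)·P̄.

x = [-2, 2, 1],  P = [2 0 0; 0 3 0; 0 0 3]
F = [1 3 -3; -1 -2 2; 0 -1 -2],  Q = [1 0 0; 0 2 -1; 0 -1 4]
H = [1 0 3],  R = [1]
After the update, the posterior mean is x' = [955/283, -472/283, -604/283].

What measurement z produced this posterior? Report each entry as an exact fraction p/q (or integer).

z = [-3]

x̄ = F·x = [1, 0, -4]
P̄ = F·P·Fᵀ + Q = [57 -38 9; -38 28 -7; 9 -7 19]
S = H·P̄·Hᵀ + R = [283]
K = P̄·Hᵀ·S⁻¹ = [84/283; -59/283; 66/283]
x' − x̄ = [672/283, -472/283, 528/283] = K·y
y = (KᵀK)⁻¹·Kᵀ·(x' − x̄) = [8]
z = y + H·x̄ = [8] + [-11] = [-3]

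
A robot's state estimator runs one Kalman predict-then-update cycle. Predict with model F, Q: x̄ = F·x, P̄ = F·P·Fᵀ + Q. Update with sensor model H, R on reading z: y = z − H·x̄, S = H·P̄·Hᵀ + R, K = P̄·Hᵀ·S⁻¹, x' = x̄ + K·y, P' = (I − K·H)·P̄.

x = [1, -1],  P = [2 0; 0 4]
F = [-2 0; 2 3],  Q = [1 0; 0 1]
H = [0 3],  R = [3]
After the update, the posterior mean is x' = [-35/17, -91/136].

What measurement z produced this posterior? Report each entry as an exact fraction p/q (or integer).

x̄ = F·x = [-2, -1]
P̄ = F·P·Fᵀ + Q = [9 -8; -8 45]
S = H·P̄·Hᵀ + R = [408]
K = P̄·Hᵀ·S⁻¹ = [-1/17; 45/136]
x' − x̄ = [-1/17, 45/136] = K·y
y = (KᵀK)⁻¹·Kᵀ·(x' − x̄) = [1]
z = y + H·x̄ = [1] + [-3] = [-2]

z = [-2]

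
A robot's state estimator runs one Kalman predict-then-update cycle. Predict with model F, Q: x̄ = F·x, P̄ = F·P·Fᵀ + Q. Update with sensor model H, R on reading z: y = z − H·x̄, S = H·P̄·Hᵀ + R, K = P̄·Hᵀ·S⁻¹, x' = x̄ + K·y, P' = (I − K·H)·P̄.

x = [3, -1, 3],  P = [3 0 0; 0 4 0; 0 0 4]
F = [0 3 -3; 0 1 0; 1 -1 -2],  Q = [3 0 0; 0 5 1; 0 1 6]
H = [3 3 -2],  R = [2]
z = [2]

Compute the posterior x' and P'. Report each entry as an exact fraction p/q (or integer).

x' = [-3015/982, 1571/982, -3111/982]
P' = [17481/982 -4569/982 19131/982; -4569/982 4077/982 -807/982; 19131/982 -807/982 27517/982]

x̄ = F·x = [-12, -1, -2]
P̄ = F·P·Fᵀ + Q = [75 12 12; 12 9 -3; 12 -3 29]
y = z − H·x̄ = [37]
S = H·P̄·Hᵀ + R = [982]
K = P̄·Hᵀ·S⁻¹ = [237/982; 69/982; -31/982]
x' = x̄ + K·y = [-3015/982, 1571/982, -3111/982]
P' = (I − K·H)·P̄ = [17481/982 -4569/982 19131/982; -4569/982 4077/982 -807/982; 19131/982 -807/982 27517/982]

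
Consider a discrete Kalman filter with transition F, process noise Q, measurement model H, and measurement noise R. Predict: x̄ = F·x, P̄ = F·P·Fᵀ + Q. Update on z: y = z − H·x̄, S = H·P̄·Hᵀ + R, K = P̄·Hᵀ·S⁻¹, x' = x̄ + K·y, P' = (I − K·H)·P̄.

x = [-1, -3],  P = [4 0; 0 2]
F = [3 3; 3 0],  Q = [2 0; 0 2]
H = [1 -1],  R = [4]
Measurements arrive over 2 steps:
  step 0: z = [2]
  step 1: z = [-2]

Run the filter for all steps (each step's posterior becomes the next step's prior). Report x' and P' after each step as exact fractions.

step 0: x' = [-46/13, -50/13], P' = [528/13 488/13; 488/13 492/13]
step 1: x' = [-4006/1133, -1616/1133], P' = [63057/1133 54211/1133; 54211/1133 49845/1133]

step 0: x̄ = F·x = [-12, -3]
step 0: P̄ = F·P·Fᵀ + Q = [56 36; 36 38]
step 0: y = z − H·x̄ = [11]
step 0: S = H·P̄·Hᵀ + R = [26]
step 0: K = P̄·Hᵀ·S⁻¹ = [10/13; -1/13]
step 0: x' = x̄ + K·y = [-46/13, -50/13]
step 0: P' = (I − K·H)·P̄ = [528/13 488/13; 488/13 492/13]
step 1: x̄ = F·x = [-288/13, -138/13]
step 1: P̄ = F·P·Fᵀ + Q = [17990/13 9144/13; 9144/13 4778/13]
step 1: y = z − H·x̄ = [124/13]
step 1: S = H·P̄·Hᵀ + R = [4532/13]
step 1: K = P̄·Hᵀ·S⁻¹ = [4423/2266; 2183/2266]
step 1: x' = x̄ + K·y = [-4006/1133, -1616/1133]
step 1: P' = (I − K·H)·P̄ = [63057/1133 54211/1133; 54211/1133 49845/1133]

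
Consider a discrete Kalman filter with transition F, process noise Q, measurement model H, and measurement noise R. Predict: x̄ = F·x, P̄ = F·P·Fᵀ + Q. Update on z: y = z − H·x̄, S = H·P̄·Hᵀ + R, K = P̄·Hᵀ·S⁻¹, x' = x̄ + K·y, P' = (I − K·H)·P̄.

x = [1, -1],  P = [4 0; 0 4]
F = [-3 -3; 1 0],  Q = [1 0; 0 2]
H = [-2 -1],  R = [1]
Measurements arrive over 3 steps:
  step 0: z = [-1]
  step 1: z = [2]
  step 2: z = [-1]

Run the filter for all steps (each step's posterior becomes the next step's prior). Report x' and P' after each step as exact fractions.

step 0: x' = [0, 1], P' = [367/251 -600/251; -600/251 1182/251]
step 1: x' = [-5630/4371, 2267/4371], P' = [13189/17484 -18895/17484; -18895/17484 40057/17484]
step 2: x' = [986257/760465, -1171341/760465], P' = [571126/760465 -811958/760465; -811958/760465 1706309/760465]

step 0: x̄ = F·x = [0, 1]
step 0: P̄ = F·P·Fᵀ + Q = [73 -12; -12 6]
step 0: y = z − H·x̄ = [0]
step 0: S = H·P̄·Hᵀ + R = [251]
step 0: K = P̄·Hᵀ·S⁻¹ = [-134/251; 18/251]
step 0: x' = x̄ + K·y = [0, 1]
step 0: P' = (I − K·H)·P̄ = [367/251 -600/251; -600/251 1182/251]
step 1: x̄ = F·x = [-3, 0]
step 1: P̄ = F·P·Fᵀ + Q = [3392/251 699/251; 699/251 869/251]
step 1: y = z − H·x̄ = [-4]
step 1: S = H·P̄·Hᵀ + R = [17484/251]
step 1: K = P̄·Hᵀ·S⁻¹ = [-7483/17484; -2267/17484]
step 1: x' = x̄ + K·y = [-5630/4371, 2267/4371]
step 1: P' = (I − K·H)·P̄ = [13189/17484 -18895/17484; -18895/17484 40057/17484]
step 2: x̄ = F·x = [3363/1457, -5630/4371]
step 2: P̄ = F·P·Fᵀ + Q = [13049/1457 2853/2914; 2853/2914 48157/17484]
step 2: y = z − H·x̄ = [10177/4371]
step 2: S = H·P̄·Hᵀ + R = [760465/17484]
step 2: K = P̄·Hᵀ·S⁻¹ = [-330294/760465; -82393/760465]
step 2: x' = x̄ + K·y = [986257/760465, -1171341/760465]
step 2: P' = (I − K·H)·P̄ = [571126/760465 -811958/760465; -811958/760465 1706309/760465]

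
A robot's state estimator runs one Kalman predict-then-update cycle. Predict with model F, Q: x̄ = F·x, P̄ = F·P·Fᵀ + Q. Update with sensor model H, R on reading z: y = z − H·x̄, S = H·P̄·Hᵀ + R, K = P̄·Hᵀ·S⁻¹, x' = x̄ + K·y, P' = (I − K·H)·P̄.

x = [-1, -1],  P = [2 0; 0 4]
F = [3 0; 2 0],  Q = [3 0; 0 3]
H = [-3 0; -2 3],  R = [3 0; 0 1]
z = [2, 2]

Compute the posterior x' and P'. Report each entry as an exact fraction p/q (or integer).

x' = [-435/613, 209/1226]
P' = [201/613 267/1226; 267/1226 155/613]

x̄ = F·x = [-3, -2]
P̄ = F·P·Fᵀ + Q = [21 12; 12 11]
y = z − H·x̄ = [-7, 2]
S = H·P̄·Hᵀ + R = [192 18; 18 40]
K = P̄·Hᵀ·S⁻¹ = [-201/613 -3/1226; -267/1226 198/613]
x' = x̄ + K·y = [-435/613, 209/1226]
P' = (I − K·H)·P̄ = [201/613 267/1226; 267/1226 155/613]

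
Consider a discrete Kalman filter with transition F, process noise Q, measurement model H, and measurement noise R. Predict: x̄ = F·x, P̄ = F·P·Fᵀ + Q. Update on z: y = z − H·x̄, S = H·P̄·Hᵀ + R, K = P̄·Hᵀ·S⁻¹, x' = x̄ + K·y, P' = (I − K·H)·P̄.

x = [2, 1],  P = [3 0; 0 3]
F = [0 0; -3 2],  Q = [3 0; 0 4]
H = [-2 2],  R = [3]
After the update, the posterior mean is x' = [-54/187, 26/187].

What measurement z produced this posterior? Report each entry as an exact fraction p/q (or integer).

z = [1]

x̄ = F·x = [0, -4]
P̄ = F·P·Fᵀ + Q = [3 0; 0 43]
S = H·P̄·Hᵀ + R = [187]
K = P̄·Hᵀ·S⁻¹ = [-6/187; 86/187]
x' − x̄ = [-54/187, 774/187] = K·y
y = (KᵀK)⁻¹·Kᵀ·(x' − x̄) = [9]
z = y + H·x̄ = [9] + [-8] = [1]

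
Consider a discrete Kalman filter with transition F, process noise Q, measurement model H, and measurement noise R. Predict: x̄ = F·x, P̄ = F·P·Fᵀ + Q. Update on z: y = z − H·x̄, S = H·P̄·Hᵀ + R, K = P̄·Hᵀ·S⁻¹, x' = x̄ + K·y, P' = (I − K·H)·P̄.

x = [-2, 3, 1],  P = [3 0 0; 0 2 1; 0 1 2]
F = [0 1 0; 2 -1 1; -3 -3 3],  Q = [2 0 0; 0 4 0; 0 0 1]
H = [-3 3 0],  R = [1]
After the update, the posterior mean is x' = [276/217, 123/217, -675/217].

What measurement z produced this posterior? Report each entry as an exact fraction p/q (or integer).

x̄ = F·x = [3, -6, 0]
P̄ = F·P·Fᵀ + Q = [4 -1 -3; -1 18 -12; -3 -12 46]
S = H·P̄·Hᵀ + R = [217]
K = P̄·Hᵀ·S⁻¹ = [-15/217; 57/217; -27/217]
x' − x̄ = [-375/217, 1425/217, -675/217] = K·y
y = (KᵀK)⁻¹·Kᵀ·(x' − x̄) = [25]
z = y + H·x̄ = [25] + [-27] = [-2]

z = [-2]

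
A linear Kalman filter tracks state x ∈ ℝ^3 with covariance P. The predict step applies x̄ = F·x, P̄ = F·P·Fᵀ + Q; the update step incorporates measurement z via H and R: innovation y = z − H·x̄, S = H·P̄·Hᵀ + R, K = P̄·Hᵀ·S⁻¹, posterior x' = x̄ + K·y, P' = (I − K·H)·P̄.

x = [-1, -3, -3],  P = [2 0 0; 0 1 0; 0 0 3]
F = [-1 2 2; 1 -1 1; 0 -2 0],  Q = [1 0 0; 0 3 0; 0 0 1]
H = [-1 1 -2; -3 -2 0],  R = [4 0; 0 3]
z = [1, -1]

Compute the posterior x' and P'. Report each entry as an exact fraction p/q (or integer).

x' = [-60/23, 2383/575, 86/25]
P' = [175/69 -79/23 -8/3; -79/23 3069/575 98/25; -8/3 98/25 93/25]

x̄ = F·x = [-11, -1, 6]
P̄ = F·P·Fᵀ + Q = [19 2 -4; 2 9 2; -4 2 5]
y = z − H·x̄ = [3, -36]
S = H·P̄·Hᵀ + R = [24 21; 21 234]
K = P̄·Hᵀ·S⁻¹ = [-11/69 -17/69; 134/575 -71/575; -16/75 4/75]
x' = x̄ + K·y = [-60/23, 2383/575, 86/25]
P' = (I − K·H)·P̄ = [175/69 -79/23 -8/3; -79/23 3069/575 98/25; -8/3 98/25 93/25]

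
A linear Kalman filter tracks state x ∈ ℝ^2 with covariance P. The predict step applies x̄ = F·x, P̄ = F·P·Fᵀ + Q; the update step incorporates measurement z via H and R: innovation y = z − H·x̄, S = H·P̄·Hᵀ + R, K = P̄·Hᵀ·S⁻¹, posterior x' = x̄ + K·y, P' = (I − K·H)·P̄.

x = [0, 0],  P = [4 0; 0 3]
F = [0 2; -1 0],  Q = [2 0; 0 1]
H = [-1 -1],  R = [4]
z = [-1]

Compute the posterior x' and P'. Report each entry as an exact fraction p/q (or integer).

x' = [14/23, 5/23]
P' = [126/23 -70/23; -70/23 90/23]

x̄ = F·x = [0, 0]
P̄ = F·P·Fᵀ + Q = [14 0; 0 5]
y = z − H·x̄ = [-1]
S = H·P̄·Hᵀ + R = [23]
K = P̄·Hᵀ·S⁻¹ = [-14/23; -5/23]
x' = x̄ + K·y = [14/23, 5/23]
P' = (I − K·H)·P̄ = [126/23 -70/23; -70/23 90/23]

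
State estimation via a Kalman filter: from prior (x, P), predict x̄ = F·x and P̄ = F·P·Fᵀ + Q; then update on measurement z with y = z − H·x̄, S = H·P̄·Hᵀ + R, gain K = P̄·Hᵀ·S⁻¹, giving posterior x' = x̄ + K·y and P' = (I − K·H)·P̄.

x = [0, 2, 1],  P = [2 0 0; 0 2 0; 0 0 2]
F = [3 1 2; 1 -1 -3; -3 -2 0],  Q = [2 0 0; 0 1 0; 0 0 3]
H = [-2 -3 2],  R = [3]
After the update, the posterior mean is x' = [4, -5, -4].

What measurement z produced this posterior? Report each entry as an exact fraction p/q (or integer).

x̄ = F·x = [4, -5, -4]
P̄ = F·P·Fᵀ + Q = [30 -8 -22; -8 23 -2; -22 -2 29]
S = H·P̄·Hᵀ + R = [550]
K = P̄·Hᵀ·S⁻¹ = [-8/55; -57/550; 54/275]
x' − x̄ = [0, 0, 0] = K·y
y = (KᵀK)⁻¹·Kᵀ·(x' − x̄) = [0]
z = y + H·x̄ = [0] + [-1] = [-1]

z = [-1]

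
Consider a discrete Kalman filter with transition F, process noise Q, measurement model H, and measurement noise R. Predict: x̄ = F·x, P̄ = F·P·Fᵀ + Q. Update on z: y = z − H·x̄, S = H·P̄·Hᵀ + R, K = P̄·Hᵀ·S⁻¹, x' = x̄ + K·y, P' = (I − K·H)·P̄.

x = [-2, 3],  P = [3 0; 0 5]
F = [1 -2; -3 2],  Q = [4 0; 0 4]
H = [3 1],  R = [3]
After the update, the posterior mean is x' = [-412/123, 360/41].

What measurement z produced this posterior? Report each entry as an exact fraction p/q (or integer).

x̄ = F·x = [-8, 12]
P̄ = F·P·Fᵀ + Q = [27 -29; -29 51]
S = H·P̄·Hᵀ + R = [123]
K = P̄·Hᵀ·S⁻¹ = [52/123; -12/41]
x' − x̄ = [572/123, -132/41] = K·y
y = (KᵀK)⁻¹·Kᵀ·(x' − x̄) = [11]
z = y + H·x̄ = [11] + [-12] = [-1]

z = [-1]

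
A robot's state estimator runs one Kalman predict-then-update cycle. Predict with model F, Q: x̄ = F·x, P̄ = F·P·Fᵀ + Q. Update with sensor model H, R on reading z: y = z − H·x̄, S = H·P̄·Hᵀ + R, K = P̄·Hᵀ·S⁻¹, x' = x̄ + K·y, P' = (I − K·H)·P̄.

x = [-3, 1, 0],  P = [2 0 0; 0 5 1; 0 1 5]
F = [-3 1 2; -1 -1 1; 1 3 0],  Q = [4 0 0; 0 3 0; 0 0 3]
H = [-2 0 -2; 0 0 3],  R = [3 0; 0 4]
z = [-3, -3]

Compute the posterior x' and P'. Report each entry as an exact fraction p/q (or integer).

x' = [234449/87158, 7321/43579, -46945/43579]
P' = [100587/87158 22237/43579 -18510/43579; 22237/43579 218225/43579 -12676/43579; -18510/43579 -12676/43579 18900/43579]

x̄ = F·x = [10, 2, 0]
P̄ = F·P·Fᵀ + Q = [51 10 15; 10 13 -14; 15 -14 50]
y = z − H·x̄ = [17, -3]
S = H·P̄·Hᵀ + R = [527 -390; -390 454]
K = P̄·Hᵀ·S⁻¹ = [-21189/43579 -27765/87158; -6374/43579 -9507/43579; -260/43579 14175/43579]
x' = x̄ + K·y = [234449/87158, 7321/43579, -46945/43579]
P' = (I − K·H)·P̄ = [100587/87158 22237/43579 -18510/43579; 22237/43579 218225/43579 -12676/43579; -18510/43579 -12676/43579 18900/43579]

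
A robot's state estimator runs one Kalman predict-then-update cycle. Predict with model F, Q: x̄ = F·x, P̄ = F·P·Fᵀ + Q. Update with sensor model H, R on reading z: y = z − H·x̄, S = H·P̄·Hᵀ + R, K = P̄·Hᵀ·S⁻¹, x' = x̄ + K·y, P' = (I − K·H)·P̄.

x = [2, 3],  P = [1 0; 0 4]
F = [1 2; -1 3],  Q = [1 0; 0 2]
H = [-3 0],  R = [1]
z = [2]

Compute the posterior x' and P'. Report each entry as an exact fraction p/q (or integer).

x' = [-100/163, -653/163]
P' = [18/163 23/163; 23/163 1596/163]

x̄ = F·x = [8, 7]
P̄ = F·P·Fᵀ + Q = [18 23; 23 39]
y = z − H·x̄ = [26]
S = H·P̄·Hᵀ + R = [163]
K = P̄·Hᵀ·S⁻¹ = [-54/163; -69/163]
x' = x̄ + K·y = [-100/163, -653/163]
P' = (I − K·H)·P̄ = [18/163 23/163; 23/163 1596/163]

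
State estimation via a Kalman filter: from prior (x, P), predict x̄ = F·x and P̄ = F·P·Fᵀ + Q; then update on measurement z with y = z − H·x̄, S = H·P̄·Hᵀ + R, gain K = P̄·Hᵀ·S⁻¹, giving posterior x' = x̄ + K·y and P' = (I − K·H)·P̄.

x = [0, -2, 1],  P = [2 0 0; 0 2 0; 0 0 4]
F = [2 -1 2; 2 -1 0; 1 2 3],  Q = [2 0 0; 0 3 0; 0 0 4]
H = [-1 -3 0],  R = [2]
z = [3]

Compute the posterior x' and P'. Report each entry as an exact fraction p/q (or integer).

x̄ = F·x = [4, 2, -1]
P̄ = F·P·Fᵀ + Q = [28 10 24; 10 13 0; 24 0 50]
y = z − H·x̄ = [13]
S = H·P̄·Hᵀ + R = [207]
K = P̄·Hᵀ·S⁻¹ = [-58/207; -49/207; -8/69]
x' = x̄ + K·y = [74/207, -223/207, -173/69]
P' = (I − K·H)·P̄ = [2432/207 -772/207 1192/69; -772/207 290/207 -392/69; 1192/69 -392/69 1086/23]

x' = [74/207, -223/207, -173/69]
P' = [2432/207 -772/207 1192/69; -772/207 290/207 -392/69; 1192/69 -392/69 1086/23]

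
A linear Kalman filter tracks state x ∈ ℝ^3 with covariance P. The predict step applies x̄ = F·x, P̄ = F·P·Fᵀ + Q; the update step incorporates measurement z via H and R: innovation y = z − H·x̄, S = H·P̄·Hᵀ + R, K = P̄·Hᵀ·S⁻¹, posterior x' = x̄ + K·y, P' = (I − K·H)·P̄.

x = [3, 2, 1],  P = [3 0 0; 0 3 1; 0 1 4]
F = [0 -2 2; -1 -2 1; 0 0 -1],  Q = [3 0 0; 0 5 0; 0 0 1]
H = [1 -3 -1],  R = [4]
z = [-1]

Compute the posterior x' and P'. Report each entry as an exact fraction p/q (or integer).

x̄ = F·x = [-2, -6, -1]
P̄ = F·P·Fᵀ + Q = [23 14 -6; 14 20 -2; -6 -2 5]
y = z − H·x̄ = [-18]
S = H·P̄·Hᵀ + R = [128]
K = P̄·Hᵀ·S⁻¹ = [-13/128; -11/32; -5/128]
x' = x̄ + K·y = [-11/64, 3/16, -19/64]
P' = (I − K·H)·P̄ = [2775/128 305/32 -833/128; 305/32 39/8 -119/32; -833/128 -119/32 615/128]

x' = [-11/64, 3/16, -19/64]
P' = [2775/128 305/32 -833/128; 305/32 39/8 -119/32; -833/128 -119/32 615/128]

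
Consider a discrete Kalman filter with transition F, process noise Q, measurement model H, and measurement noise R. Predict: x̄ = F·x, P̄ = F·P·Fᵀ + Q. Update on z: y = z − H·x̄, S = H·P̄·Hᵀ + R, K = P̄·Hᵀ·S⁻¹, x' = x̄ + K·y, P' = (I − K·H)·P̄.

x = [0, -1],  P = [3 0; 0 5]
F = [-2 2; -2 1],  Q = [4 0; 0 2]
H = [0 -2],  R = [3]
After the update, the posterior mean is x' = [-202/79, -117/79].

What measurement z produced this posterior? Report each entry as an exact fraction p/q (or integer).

x̄ = F·x = [-2, -1]
P̄ = F·P·Fᵀ + Q = [36 22; 22 19]
S = H·P̄·Hᵀ + R = [79]
K = P̄·Hᵀ·S⁻¹ = [-44/79; -38/79]
x' − x̄ = [-44/79, -38/79] = K·y
y = (KᵀK)⁻¹·Kᵀ·(x' − x̄) = [1]
z = y + H·x̄ = [1] + [2] = [3]

z = [3]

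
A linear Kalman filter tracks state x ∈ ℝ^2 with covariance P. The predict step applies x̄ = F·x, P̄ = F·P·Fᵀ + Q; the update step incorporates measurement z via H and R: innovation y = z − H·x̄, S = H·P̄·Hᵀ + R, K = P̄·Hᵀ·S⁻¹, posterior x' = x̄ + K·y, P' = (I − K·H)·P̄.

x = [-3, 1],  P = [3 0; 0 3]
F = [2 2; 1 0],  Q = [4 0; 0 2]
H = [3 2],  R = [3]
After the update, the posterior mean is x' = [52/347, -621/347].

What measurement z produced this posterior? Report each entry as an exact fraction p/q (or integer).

z = [-3]

x̄ = F·x = [-4, -3]
P̄ = F·P·Fᵀ + Q = [28 6; 6 5]
S = H·P̄·Hᵀ + R = [347]
K = P̄·Hᵀ·S⁻¹ = [96/347; 28/347]
x' − x̄ = [1440/347, 420/347] = K·y
y = (KᵀK)⁻¹·Kᵀ·(x' − x̄) = [15]
z = y + H·x̄ = [15] + [-18] = [-3]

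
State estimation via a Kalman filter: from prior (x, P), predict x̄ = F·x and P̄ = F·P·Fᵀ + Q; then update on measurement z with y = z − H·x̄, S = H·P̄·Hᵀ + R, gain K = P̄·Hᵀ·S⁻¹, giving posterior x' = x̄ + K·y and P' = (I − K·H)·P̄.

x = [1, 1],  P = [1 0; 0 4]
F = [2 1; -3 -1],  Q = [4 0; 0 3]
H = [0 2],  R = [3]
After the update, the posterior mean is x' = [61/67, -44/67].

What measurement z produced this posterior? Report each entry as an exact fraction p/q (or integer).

z = [-1]

x̄ = F·x = [3, -4]
P̄ = F·P·Fᵀ + Q = [12 -10; -10 16]
S = H·P̄·Hᵀ + R = [67]
K = P̄·Hᵀ·S⁻¹ = [-20/67; 32/67]
x' − x̄ = [-140/67, 224/67] = K·y
y = (KᵀK)⁻¹·Kᵀ·(x' − x̄) = [7]
z = y + H·x̄ = [7] + [-8] = [-1]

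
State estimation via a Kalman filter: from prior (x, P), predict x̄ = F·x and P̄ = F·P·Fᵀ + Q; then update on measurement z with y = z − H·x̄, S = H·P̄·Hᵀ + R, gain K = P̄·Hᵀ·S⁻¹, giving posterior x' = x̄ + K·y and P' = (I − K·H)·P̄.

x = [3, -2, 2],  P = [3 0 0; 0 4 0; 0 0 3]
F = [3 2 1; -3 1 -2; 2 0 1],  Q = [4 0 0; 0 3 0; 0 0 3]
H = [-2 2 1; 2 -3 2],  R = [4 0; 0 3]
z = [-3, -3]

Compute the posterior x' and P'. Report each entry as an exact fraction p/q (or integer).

x' = [-11005/14678, -6304/7339, -12892/7339]
P' = [140319/14678 56242/7339 12933/7339; 56242/7339 142532/22017 12192/7339; 12933/7339 12192/7339 7722/7339]

x̄ = F·x = [7, -15, 8]
P̄ = F·P·Fᵀ + Q = [50 -25 21; -25 46 -24; 21 -24 18]
y = z − H·x̄ = [33, -78]
S = H·P̄·Hᵀ + R = [426 -756; -756 1445]
K = P̄·Hᵀ·S⁻¹ = [-7451/14678 -847/7339; -3953/22017 -1888/7339; 1560/7339 1578/7339]
x' = x̄ + K·y = [-11005/14678, -6304/7339, -12892/7339]
P' = (I − K·H)·P̄ = [140319/14678 56242/7339 12933/7339; 56242/7339 142532/22017 12192/7339; 12933/7339 12192/7339 7722/7339]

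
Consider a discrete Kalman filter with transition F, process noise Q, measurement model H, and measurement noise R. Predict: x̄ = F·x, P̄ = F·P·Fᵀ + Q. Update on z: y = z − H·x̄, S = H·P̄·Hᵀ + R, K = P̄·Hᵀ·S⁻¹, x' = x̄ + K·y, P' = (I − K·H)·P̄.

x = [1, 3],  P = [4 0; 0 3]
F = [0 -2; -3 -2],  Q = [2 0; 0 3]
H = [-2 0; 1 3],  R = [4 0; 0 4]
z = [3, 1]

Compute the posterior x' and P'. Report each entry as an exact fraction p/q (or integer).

x̄ = F·x = [-6, -9]
P̄ = F·P·Fᵀ + Q = [14 12; 12 51]
y = z − H·x̄ = [-9, 34]
S = H·P̄·Hᵀ + R = [60 -100; -100 549]
K = P̄·Hᵀ·S⁻¹ = [-2593/5735 10/1147; 831/5735 375/1147]
x' = x̄ + K·y = [-9373/5735, 4656/5735]
P' = (I − K·H)·P̄ = [5186/5735 -1662/5735; -1662/5735 3054/5735]

x' = [-9373/5735, 4656/5735]
P' = [5186/5735 -1662/5735; -1662/5735 3054/5735]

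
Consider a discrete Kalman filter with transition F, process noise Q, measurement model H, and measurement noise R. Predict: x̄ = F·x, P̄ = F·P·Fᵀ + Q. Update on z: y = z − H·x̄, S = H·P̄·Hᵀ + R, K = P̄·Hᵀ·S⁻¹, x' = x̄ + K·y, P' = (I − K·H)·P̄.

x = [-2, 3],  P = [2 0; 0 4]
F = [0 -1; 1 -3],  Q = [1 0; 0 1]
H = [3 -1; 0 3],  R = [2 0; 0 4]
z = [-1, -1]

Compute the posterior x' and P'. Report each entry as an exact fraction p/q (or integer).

x̄ = F·x = [-3, -11]
P̄ = F·P·Fᵀ + Q = [5 12; 12 39]
y = z − H·x̄ = [-3, 32]
S = H·P̄·Hᵀ + R = [14 -9; -9 355]
K = P̄·Hᵀ·S⁻¹ = [1389/4889 531/4889; -12/4889 1611/4889]
x' = x̄ + K·y = [-1842/4889, -2191/4889]
P' = (I − K·H)·P̄ = [1162/4889 708/4889; 708/4889 2148/4889]

x' = [-1842/4889, -2191/4889]
P' = [1162/4889 708/4889; 708/4889 2148/4889]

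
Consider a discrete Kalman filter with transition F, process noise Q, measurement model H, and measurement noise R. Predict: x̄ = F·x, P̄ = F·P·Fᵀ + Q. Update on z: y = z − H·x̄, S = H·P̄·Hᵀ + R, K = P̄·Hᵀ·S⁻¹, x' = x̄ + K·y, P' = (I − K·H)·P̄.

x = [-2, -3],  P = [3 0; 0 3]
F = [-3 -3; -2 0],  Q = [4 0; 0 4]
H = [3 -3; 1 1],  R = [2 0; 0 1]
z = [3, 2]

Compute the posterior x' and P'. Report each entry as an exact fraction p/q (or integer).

x' = [61/39, 268/507]
P' = [10/33 82/429; 82/429 1669/5577]

x̄ = F·x = [15, 4]
P̄ = F·P·Fᵀ + Q = [58 18; 18 16]
y = z − H·x̄ = [-30, -17]
S = H·P̄·Hᵀ + R = [344 126; 126 111]
K = P̄·Hᵀ·S⁻¹ = [24/143 212/429; -603/3718 2735/5577]
x' = x̄ + K·y = [61/39, 268/507]
P' = (I − K·H)·P̄ = [10/33 82/429; 82/429 1669/5577]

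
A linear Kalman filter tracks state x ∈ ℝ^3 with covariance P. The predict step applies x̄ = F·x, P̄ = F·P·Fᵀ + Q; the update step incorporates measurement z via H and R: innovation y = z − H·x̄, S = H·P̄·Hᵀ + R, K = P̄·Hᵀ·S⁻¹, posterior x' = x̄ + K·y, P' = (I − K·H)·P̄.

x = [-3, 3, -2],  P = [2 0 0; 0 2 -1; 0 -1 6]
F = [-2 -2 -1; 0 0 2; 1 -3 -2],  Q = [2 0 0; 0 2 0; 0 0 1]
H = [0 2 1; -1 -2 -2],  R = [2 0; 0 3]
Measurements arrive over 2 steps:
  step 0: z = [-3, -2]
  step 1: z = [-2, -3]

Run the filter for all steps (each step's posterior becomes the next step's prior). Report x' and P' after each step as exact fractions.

step 0: x' = [35341/5564, -2001/2782, -4683/2782], P' = [39145/5564 5971/2782 -14117/2782; 5971/2782 4103/1391 -6147/1391; -14117/2782 -6147/1391 10823/1391]
step 1: x' = [-78491275/7914091, -57997338/7914091, 106060784/7914091], P' = [149327564/7914091 66110500/7914091 -135688448/7914091; 66110500/7914091 42474974/7914091 -75880708/7914091; -135688448/7914091 -75880708/7914091 146271758/7914091]

step 0: x̄ = F·x = [2, -4, -8]
step 0: P̄ = F·P·Fᵀ + Q = [20 -8 13; -8 26 -18; 13 -18 33]
step 0: y = z − H·x̄ = [13, -24]
step 0: S = H·P̄·Hᵀ + R = [67 -59; -59 135]
step 0: K = P̄·Hᵀ·S⁻¹ = [-2175/5564 -2187/5564; 2059/2782 735/2782; -1471/2782 -1529/2782]
step 0: x' = x̄ + K·y = [35341/5564, -2001/2782, -4683/2782]
step 0: P' = (I − K·H)·P̄ = [39145/5564 5971/2782 -14117/2782; 5971/2782 4103/1391 -6147/1391; -14117/2782 -6147/1391 10823/1391]
step 1: x̄ = F·x = [-13328/1391, -4683/1391, 5083/428]
step 1: P̄ = F·P·Fᵀ + Q = [40224/1391 31176/1391 -1967/107; 31176/1391 46074/1391 -1579/107; -1967/107 -1579/107 8601/428]
step 1: y = z − H·x̄ = [-39743/5564, 12345/2782]
step 1: S = H·P̄·Hᵀ + R = [531693/5564 -307643/2782; -307643/2782 198710/1391]
step 1: K = P̄·Hᵀ·S⁻¹ = [-1733724/7914091 -3390556/7914091; 4534620/7914091 233656/7914091; -2744829/7914091 -1697884/7914091]
step 1: x' = x̄ + K·y = [-78491275/7914091, -57997338/7914091, 106060784/7914091]
step 1: P' = (I − K·H)·P̄ = [149327564/7914091 66110500/7914091 -135688448/7914091; 66110500/7914091 42474974/7914091 -75880708/7914091; -135688448/7914091 -75880708/7914091 146271758/7914091]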